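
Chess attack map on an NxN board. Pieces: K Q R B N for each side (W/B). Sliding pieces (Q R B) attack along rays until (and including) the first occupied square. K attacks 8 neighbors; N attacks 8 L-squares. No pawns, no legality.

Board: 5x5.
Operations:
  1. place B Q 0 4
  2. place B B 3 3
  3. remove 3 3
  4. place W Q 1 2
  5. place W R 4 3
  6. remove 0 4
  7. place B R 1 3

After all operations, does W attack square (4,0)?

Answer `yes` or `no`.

Answer: yes

Derivation:
Op 1: place BQ@(0,4)
Op 2: place BB@(3,3)
Op 3: remove (3,3)
Op 4: place WQ@(1,2)
Op 5: place WR@(4,3)
Op 6: remove (0,4)
Op 7: place BR@(1,3)
Per-piece attacks for W:
  WQ@(1,2): attacks (1,3) (1,1) (1,0) (2,2) (3,2) (4,2) (0,2) (2,3) (3,4) (2,1) (3,0) (0,3) (0,1) [ray(0,1) blocked at (1,3)]
  WR@(4,3): attacks (4,4) (4,2) (4,1) (4,0) (3,3) (2,3) (1,3) [ray(-1,0) blocked at (1,3)]
W attacks (4,0): yes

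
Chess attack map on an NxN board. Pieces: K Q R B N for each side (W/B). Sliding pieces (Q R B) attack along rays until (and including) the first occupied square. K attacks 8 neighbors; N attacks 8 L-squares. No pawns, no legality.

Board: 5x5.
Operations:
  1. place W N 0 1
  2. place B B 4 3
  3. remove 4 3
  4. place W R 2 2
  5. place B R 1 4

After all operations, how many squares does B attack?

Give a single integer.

Op 1: place WN@(0,1)
Op 2: place BB@(4,3)
Op 3: remove (4,3)
Op 4: place WR@(2,2)
Op 5: place BR@(1,4)
Per-piece attacks for B:
  BR@(1,4): attacks (1,3) (1,2) (1,1) (1,0) (2,4) (3,4) (4,4) (0,4)
Union (8 distinct): (0,4) (1,0) (1,1) (1,2) (1,3) (2,4) (3,4) (4,4)

Answer: 8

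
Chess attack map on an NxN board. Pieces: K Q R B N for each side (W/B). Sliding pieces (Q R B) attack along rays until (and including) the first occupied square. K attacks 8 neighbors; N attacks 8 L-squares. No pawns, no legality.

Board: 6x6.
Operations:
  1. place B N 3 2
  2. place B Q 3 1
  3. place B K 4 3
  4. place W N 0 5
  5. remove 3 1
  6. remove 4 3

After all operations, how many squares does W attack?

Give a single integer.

Op 1: place BN@(3,2)
Op 2: place BQ@(3,1)
Op 3: place BK@(4,3)
Op 4: place WN@(0,5)
Op 5: remove (3,1)
Op 6: remove (4,3)
Per-piece attacks for W:
  WN@(0,5): attacks (1,3) (2,4)
Union (2 distinct): (1,3) (2,4)

Answer: 2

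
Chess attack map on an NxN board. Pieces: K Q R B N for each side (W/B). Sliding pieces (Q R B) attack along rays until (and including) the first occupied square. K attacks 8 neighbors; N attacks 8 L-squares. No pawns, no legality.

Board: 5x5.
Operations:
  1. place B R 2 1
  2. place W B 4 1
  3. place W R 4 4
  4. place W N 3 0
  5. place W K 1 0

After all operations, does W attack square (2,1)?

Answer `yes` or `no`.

Answer: yes

Derivation:
Op 1: place BR@(2,1)
Op 2: place WB@(4,1)
Op 3: place WR@(4,4)
Op 4: place WN@(3,0)
Op 5: place WK@(1,0)
Per-piece attacks for W:
  WK@(1,0): attacks (1,1) (2,0) (0,0) (2,1) (0,1)
  WN@(3,0): attacks (4,2) (2,2) (1,1)
  WB@(4,1): attacks (3,2) (2,3) (1,4) (3,0) [ray(-1,-1) blocked at (3,0)]
  WR@(4,4): attacks (4,3) (4,2) (4,1) (3,4) (2,4) (1,4) (0,4) [ray(0,-1) blocked at (4,1)]
W attacks (2,1): yes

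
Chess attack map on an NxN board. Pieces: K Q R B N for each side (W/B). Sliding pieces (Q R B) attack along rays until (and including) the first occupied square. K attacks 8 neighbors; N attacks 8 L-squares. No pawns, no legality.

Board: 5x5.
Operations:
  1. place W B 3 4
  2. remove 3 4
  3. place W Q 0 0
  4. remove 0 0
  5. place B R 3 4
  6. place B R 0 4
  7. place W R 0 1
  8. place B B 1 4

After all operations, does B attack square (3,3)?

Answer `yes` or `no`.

Op 1: place WB@(3,4)
Op 2: remove (3,4)
Op 3: place WQ@(0,0)
Op 4: remove (0,0)
Op 5: place BR@(3,4)
Op 6: place BR@(0,4)
Op 7: place WR@(0,1)
Op 8: place BB@(1,4)
Per-piece attacks for B:
  BR@(0,4): attacks (0,3) (0,2) (0,1) (1,4) [ray(0,-1) blocked at (0,1); ray(1,0) blocked at (1,4)]
  BB@(1,4): attacks (2,3) (3,2) (4,1) (0,3)
  BR@(3,4): attacks (3,3) (3,2) (3,1) (3,0) (4,4) (2,4) (1,4) [ray(-1,0) blocked at (1,4)]
B attacks (3,3): yes

Answer: yes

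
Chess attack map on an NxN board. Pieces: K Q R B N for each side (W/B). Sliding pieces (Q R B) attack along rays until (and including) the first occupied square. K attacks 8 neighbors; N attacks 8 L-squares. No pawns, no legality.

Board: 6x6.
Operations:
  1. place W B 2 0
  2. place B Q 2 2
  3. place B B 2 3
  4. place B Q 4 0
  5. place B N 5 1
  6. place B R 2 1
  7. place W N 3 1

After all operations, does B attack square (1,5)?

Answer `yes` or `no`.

Op 1: place WB@(2,0)
Op 2: place BQ@(2,2)
Op 3: place BB@(2,3)
Op 4: place BQ@(4,0)
Op 5: place BN@(5,1)
Op 6: place BR@(2,1)
Op 7: place WN@(3,1)
Per-piece attacks for B:
  BR@(2,1): attacks (2,2) (2,0) (3,1) (1,1) (0,1) [ray(0,1) blocked at (2,2); ray(0,-1) blocked at (2,0); ray(1,0) blocked at (3,1)]
  BQ@(2,2): attacks (2,3) (2,1) (3,2) (4,2) (5,2) (1,2) (0,2) (3,3) (4,4) (5,5) (3,1) (1,3) (0,4) (1,1) (0,0) [ray(0,1) blocked at (2,3); ray(0,-1) blocked at (2,1); ray(1,-1) blocked at (3,1)]
  BB@(2,3): attacks (3,4) (4,5) (3,2) (4,1) (5,0) (1,4) (0,5) (1,2) (0,1)
  BQ@(4,0): attacks (4,1) (4,2) (4,3) (4,4) (4,5) (5,0) (3,0) (2,0) (5,1) (3,1) [ray(-1,0) blocked at (2,0); ray(1,1) blocked at (5,1); ray(-1,1) blocked at (3,1)]
  BN@(5,1): attacks (4,3) (3,2) (3,0)
B attacks (1,5): no

Answer: no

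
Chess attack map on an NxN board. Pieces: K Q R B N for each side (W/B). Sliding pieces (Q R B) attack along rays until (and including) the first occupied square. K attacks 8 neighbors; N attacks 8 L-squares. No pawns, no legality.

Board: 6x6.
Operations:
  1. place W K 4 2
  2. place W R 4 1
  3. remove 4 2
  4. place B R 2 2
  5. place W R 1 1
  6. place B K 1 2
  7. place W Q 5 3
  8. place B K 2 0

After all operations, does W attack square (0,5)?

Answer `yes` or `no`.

Op 1: place WK@(4,2)
Op 2: place WR@(4,1)
Op 3: remove (4,2)
Op 4: place BR@(2,2)
Op 5: place WR@(1,1)
Op 6: place BK@(1,2)
Op 7: place WQ@(5,3)
Op 8: place BK@(2,0)
Per-piece attacks for W:
  WR@(1,1): attacks (1,2) (1,0) (2,1) (3,1) (4,1) (0,1) [ray(0,1) blocked at (1,2); ray(1,0) blocked at (4,1)]
  WR@(4,1): attacks (4,2) (4,3) (4,4) (4,5) (4,0) (5,1) (3,1) (2,1) (1,1) [ray(-1,0) blocked at (1,1)]
  WQ@(5,3): attacks (5,4) (5,5) (5,2) (5,1) (5,0) (4,3) (3,3) (2,3) (1,3) (0,3) (4,4) (3,5) (4,2) (3,1) (2,0) [ray(-1,-1) blocked at (2,0)]
W attacks (0,5): no

Answer: no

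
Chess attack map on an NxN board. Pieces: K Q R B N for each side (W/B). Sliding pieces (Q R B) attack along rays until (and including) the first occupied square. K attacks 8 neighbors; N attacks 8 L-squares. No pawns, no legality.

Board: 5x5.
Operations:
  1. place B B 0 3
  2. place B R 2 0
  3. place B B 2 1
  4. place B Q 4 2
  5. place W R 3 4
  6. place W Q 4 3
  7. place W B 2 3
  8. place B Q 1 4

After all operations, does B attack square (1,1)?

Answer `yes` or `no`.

Op 1: place BB@(0,3)
Op 2: place BR@(2,0)
Op 3: place BB@(2,1)
Op 4: place BQ@(4,2)
Op 5: place WR@(3,4)
Op 6: place WQ@(4,3)
Op 7: place WB@(2,3)
Op 8: place BQ@(1,4)
Per-piece attacks for B:
  BB@(0,3): attacks (1,4) (1,2) (2,1) [ray(1,1) blocked at (1,4); ray(1,-1) blocked at (2,1)]
  BQ@(1,4): attacks (1,3) (1,2) (1,1) (1,0) (2,4) (3,4) (0,4) (2,3) (0,3) [ray(1,0) blocked at (3,4); ray(1,-1) blocked at (2,3); ray(-1,-1) blocked at (0,3)]
  BR@(2,0): attacks (2,1) (3,0) (4,0) (1,0) (0,0) [ray(0,1) blocked at (2,1)]
  BB@(2,1): attacks (3,2) (4,3) (3,0) (1,2) (0,3) (1,0) [ray(1,1) blocked at (4,3); ray(-1,1) blocked at (0,3)]
  BQ@(4,2): attacks (4,3) (4,1) (4,0) (3,2) (2,2) (1,2) (0,2) (3,3) (2,4) (3,1) (2,0) [ray(0,1) blocked at (4,3); ray(-1,-1) blocked at (2,0)]
B attacks (1,1): yes

Answer: yes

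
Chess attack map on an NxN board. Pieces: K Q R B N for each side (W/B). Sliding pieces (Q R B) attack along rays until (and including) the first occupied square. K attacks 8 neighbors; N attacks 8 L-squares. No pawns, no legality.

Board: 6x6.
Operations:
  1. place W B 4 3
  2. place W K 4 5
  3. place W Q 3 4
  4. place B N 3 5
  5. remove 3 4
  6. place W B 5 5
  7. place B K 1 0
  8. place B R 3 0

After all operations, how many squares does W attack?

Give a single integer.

Op 1: place WB@(4,3)
Op 2: place WK@(4,5)
Op 3: place WQ@(3,4)
Op 4: place BN@(3,5)
Op 5: remove (3,4)
Op 6: place WB@(5,5)
Op 7: place BK@(1,0)
Op 8: place BR@(3,0)
Per-piece attacks for W:
  WB@(4,3): attacks (5,4) (5,2) (3,4) (2,5) (3,2) (2,1) (1,0) [ray(-1,-1) blocked at (1,0)]
  WK@(4,5): attacks (4,4) (5,5) (3,5) (5,4) (3,4)
  WB@(5,5): attacks (4,4) (3,3) (2,2) (1,1) (0,0)
Union (14 distinct): (0,0) (1,0) (1,1) (2,1) (2,2) (2,5) (3,2) (3,3) (3,4) (3,5) (4,4) (5,2) (5,4) (5,5)

Answer: 14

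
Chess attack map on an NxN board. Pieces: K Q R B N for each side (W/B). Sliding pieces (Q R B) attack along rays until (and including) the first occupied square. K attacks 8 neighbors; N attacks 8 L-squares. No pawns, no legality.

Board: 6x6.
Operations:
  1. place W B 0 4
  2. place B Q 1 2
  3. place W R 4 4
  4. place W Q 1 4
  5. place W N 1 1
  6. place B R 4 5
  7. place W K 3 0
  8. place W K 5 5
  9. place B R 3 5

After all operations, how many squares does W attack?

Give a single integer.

Answer: 25

Derivation:
Op 1: place WB@(0,4)
Op 2: place BQ@(1,2)
Op 3: place WR@(4,4)
Op 4: place WQ@(1,4)
Op 5: place WN@(1,1)
Op 6: place BR@(4,5)
Op 7: place WK@(3,0)
Op 8: place WK@(5,5)
Op 9: place BR@(3,5)
Per-piece attacks for W:
  WB@(0,4): attacks (1,5) (1,3) (2,2) (3,1) (4,0)
  WN@(1,1): attacks (2,3) (3,2) (0,3) (3,0)
  WQ@(1,4): attacks (1,5) (1,3) (1,2) (2,4) (3,4) (4,4) (0,4) (2,5) (2,3) (3,2) (4,1) (5,0) (0,5) (0,3) [ray(0,-1) blocked at (1,2); ray(1,0) blocked at (4,4); ray(-1,0) blocked at (0,4)]
  WK@(3,0): attacks (3,1) (4,0) (2,0) (4,1) (2,1)
  WR@(4,4): attacks (4,5) (4,3) (4,2) (4,1) (4,0) (5,4) (3,4) (2,4) (1,4) [ray(0,1) blocked at (4,5); ray(-1,0) blocked at (1,4)]
  WK@(5,5): attacks (5,4) (4,5) (4,4)
Union (25 distinct): (0,3) (0,4) (0,5) (1,2) (1,3) (1,4) (1,5) (2,0) (2,1) (2,2) (2,3) (2,4) (2,5) (3,0) (3,1) (3,2) (3,4) (4,0) (4,1) (4,2) (4,3) (4,4) (4,5) (5,0) (5,4)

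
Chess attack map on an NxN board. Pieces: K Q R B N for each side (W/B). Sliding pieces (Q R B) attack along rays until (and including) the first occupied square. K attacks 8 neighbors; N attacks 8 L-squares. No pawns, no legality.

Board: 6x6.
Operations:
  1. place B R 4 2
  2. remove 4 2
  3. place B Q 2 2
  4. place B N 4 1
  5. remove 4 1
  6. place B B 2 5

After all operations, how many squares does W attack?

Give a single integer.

Op 1: place BR@(4,2)
Op 2: remove (4,2)
Op 3: place BQ@(2,2)
Op 4: place BN@(4,1)
Op 5: remove (4,1)
Op 6: place BB@(2,5)
Per-piece attacks for W:
Union (0 distinct): (none)

Answer: 0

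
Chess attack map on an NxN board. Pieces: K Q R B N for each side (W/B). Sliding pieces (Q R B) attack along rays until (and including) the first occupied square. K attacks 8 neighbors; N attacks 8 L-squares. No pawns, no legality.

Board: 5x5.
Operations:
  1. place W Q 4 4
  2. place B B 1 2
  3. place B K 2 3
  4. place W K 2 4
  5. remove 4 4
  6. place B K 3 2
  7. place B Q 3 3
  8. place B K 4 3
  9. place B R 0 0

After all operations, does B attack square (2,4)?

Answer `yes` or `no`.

Answer: yes

Derivation:
Op 1: place WQ@(4,4)
Op 2: place BB@(1,2)
Op 3: place BK@(2,3)
Op 4: place WK@(2,4)
Op 5: remove (4,4)
Op 6: place BK@(3,2)
Op 7: place BQ@(3,3)
Op 8: place BK@(4,3)
Op 9: place BR@(0,0)
Per-piece attacks for B:
  BR@(0,0): attacks (0,1) (0,2) (0,3) (0,4) (1,0) (2,0) (3,0) (4,0)
  BB@(1,2): attacks (2,3) (2,1) (3,0) (0,3) (0,1) [ray(1,1) blocked at (2,3)]
  BK@(2,3): attacks (2,4) (2,2) (3,3) (1,3) (3,4) (3,2) (1,4) (1,2)
  BK@(3,2): attacks (3,3) (3,1) (4,2) (2,2) (4,3) (4,1) (2,3) (2,1)
  BQ@(3,3): attacks (3,4) (3,2) (4,3) (2,3) (4,4) (4,2) (2,4) (2,2) (1,1) (0,0) [ray(0,-1) blocked at (3,2); ray(1,0) blocked at (4,3); ray(-1,0) blocked at (2,3); ray(-1,1) blocked at (2,4); ray(-1,-1) blocked at (0,0)]
  BK@(4,3): attacks (4,4) (4,2) (3,3) (3,4) (3,2)
B attacks (2,4): yes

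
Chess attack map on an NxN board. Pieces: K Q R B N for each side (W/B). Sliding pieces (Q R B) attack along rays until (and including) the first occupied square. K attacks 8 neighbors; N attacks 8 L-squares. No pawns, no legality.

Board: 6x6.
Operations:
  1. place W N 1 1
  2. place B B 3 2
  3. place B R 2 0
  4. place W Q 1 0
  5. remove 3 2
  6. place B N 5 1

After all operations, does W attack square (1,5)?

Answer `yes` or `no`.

Op 1: place WN@(1,1)
Op 2: place BB@(3,2)
Op 3: place BR@(2,0)
Op 4: place WQ@(1,0)
Op 5: remove (3,2)
Op 6: place BN@(5,1)
Per-piece attacks for W:
  WQ@(1,0): attacks (1,1) (2,0) (0,0) (2,1) (3,2) (4,3) (5,4) (0,1) [ray(0,1) blocked at (1,1); ray(1,0) blocked at (2,0)]
  WN@(1,1): attacks (2,3) (3,2) (0,3) (3,0)
W attacks (1,5): no

Answer: no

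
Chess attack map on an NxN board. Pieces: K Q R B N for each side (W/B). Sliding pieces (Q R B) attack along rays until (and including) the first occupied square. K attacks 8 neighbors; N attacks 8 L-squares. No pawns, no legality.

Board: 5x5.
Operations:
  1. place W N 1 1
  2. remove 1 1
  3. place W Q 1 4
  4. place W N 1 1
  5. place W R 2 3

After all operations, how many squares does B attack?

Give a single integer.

Op 1: place WN@(1,1)
Op 2: remove (1,1)
Op 3: place WQ@(1,4)
Op 4: place WN@(1,1)
Op 5: place WR@(2,3)
Per-piece attacks for B:
Union (0 distinct): (none)

Answer: 0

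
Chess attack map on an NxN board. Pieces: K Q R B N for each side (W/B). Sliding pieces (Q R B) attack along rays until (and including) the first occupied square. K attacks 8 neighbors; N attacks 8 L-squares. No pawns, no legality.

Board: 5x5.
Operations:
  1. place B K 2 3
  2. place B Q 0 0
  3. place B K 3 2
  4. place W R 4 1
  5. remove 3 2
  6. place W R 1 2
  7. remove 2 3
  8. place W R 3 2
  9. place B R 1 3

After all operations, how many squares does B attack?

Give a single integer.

Op 1: place BK@(2,3)
Op 2: place BQ@(0,0)
Op 3: place BK@(3,2)
Op 4: place WR@(4,1)
Op 5: remove (3,2)
Op 6: place WR@(1,2)
Op 7: remove (2,3)
Op 8: place WR@(3,2)
Op 9: place BR@(1,3)
Per-piece attacks for B:
  BQ@(0,0): attacks (0,1) (0,2) (0,3) (0,4) (1,0) (2,0) (3,0) (4,0) (1,1) (2,2) (3,3) (4,4)
  BR@(1,3): attacks (1,4) (1,2) (2,3) (3,3) (4,3) (0,3) [ray(0,-1) blocked at (1,2)]
Union (16 distinct): (0,1) (0,2) (0,3) (0,4) (1,0) (1,1) (1,2) (1,4) (2,0) (2,2) (2,3) (3,0) (3,3) (4,0) (4,3) (4,4)

Answer: 16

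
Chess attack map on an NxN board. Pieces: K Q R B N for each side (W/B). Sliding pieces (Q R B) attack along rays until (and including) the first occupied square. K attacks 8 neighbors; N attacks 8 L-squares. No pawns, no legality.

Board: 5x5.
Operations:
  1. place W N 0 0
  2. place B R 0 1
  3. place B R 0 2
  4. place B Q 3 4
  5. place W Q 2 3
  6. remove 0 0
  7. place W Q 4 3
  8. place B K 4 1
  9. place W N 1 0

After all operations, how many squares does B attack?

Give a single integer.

Op 1: place WN@(0,0)
Op 2: place BR@(0,1)
Op 3: place BR@(0,2)
Op 4: place BQ@(3,4)
Op 5: place WQ@(2,3)
Op 6: remove (0,0)
Op 7: place WQ@(4,3)
Op 8: place BK@(4,1)
Op 9: place WN@(1,0)
Per-piece attacks for B:
  BR@(0,1): attacks (0,2) (0,0) (1,1) (2,1) (3,1) (4,1) [ray(0,1) blocked at (0,2); ray(1,0) blocked at (4,1)]
  BR@(0,2): attacks (0,3) (0,4) (0,1) (1,2) (2,2) (3,2) (4,2) [ray(0,-1) blocked at (0,1)]
  BQ@(3,4): attacks (3,3) (3,2) (3,1) (3,0) (4,4) (2,4) (1,4) (0,4) (4,3) (2,3) [ray(1,-1) blocked at (4,3); ray(-1,-1) blocked at (2,3)]
  BK@(4,1): attacks (4,2) (4,0) (3,1) (3,2) (3,0)
Union (21 distinct): (0,0) (0,1) (0,2) (0,3) (0,4) (1,1) (1,2) (1,4) (2,1) (2,2) (2,3) (2,4) (3,0) (3,1) (3,2) (3,3) (4,0) (4,1) (4,2) (4,3) (4,4)

Answer: 21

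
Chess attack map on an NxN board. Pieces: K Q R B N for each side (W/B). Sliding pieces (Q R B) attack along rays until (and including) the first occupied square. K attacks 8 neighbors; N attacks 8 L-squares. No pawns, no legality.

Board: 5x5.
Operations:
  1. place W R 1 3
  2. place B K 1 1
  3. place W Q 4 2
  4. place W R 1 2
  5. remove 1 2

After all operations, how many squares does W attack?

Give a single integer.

Op 1: place WR@(1,3)
Op 2: place BK@(1,1)
Op 3: place WQ@(4,2)
Op 4: place WR@(1,2)
Op 5: remove (1,2)
Per-piece attacks for W:
  WR@(1,3): attacks (1,4) (1,2) (1,1) (2,3) (3,3) (4,3) (0,3) [ray(0,-1) blocked at (1,1)]
  WQ@(4,2): attacks (4,3) (4,4) (4,1) (4,0) (3,2) (2,2) (1,2) (0,2) (3,3) (2,4) (3,1) (2,0)
Union (16 distinct): (0,2) (0,3) (1,1) (1,2) (1,4) (2,0) (2,2) (2,3) (2,4) (3,1) (3,2) (3,3) (4,0) (4,1) (4,3) (4,4)

Answer: 16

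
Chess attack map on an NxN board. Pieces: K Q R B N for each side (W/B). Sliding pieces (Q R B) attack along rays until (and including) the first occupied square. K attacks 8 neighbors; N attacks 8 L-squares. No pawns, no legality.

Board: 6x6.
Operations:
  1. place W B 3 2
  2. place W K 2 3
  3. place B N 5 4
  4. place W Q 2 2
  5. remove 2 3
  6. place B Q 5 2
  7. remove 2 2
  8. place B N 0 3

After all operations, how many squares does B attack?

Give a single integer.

Op 1: place WB@(3,2)
Op 2: place WK@(2,3)
Op 3: place BN@(5,4)
Op 4: place WQ@(2,2)
Op 5: remove (2,3)
Op 6: place BQ@(5,2)
Op 7: remove (2,2)
Op 8: place BN@(0,3)
Per-piece attacks for B:
  BN@(0,3): attacks (1,5) (2,4) (1,1) (2,2)
  BQ@(5,2): attacks (5,3) (5,4) (5,1) (5,0) (4,2) (3,2) (4,3) (3,4) (2,5) (4,1) (3,0) [ray(0,1) blocked at (5,4); ray(-1,0) blocked at (3,2)]
  BN@(5,4): attacks (3,5) (4,2) (3,3)
Union (17 distinct): (1,1) (1,5) (2,2) (2,4) (2,5) (3,0) (3,2) (3,3) (3,4) (3,5) (4,1) (4,2) (4,3) (5,0) (5,1) (5,3) (5,4)

Answer: 17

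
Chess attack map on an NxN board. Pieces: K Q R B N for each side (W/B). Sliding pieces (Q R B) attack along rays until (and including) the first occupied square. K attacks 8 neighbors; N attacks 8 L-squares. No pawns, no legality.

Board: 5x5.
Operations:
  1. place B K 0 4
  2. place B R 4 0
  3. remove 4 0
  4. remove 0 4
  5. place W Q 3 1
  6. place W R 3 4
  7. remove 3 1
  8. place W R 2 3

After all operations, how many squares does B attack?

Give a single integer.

Answer: 0

Derivation:
Op 1: place BK@(0,4)
Op 2: place BR@(4,0)
Op 3: remove (4,0)
Op 4: remove (0,4)
Op 5: place WQ@(3,1)
Op 6: place WR@(3,4)
Op 7: remove (3,1)
Op 8: place WR@(2,3)
Per-piece attacks for B:
Union (0 distinct): (none)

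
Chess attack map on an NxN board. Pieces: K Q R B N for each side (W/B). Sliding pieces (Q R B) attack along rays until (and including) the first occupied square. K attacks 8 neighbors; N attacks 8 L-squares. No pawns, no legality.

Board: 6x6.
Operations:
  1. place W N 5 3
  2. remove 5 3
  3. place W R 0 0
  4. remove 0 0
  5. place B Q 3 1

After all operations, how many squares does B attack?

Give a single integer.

Answer: 17

Derivation:
Op 1: place WN@(5,3)
Op 2: remove (5,3)
Op 3: place WR@(0,0)
Op 4: remove (0,0)
Op 5: place BQ@(3,1)
Per-piece attacks for B:
  BQ@(3,1): attacks (3,2) (3,3) (3,4) (3,5) (3,0) (4,1) (5,1) (2,1) (1,1) (0,1) (4,2) (5,3) (4,0) (2,2) (1,3) (0,4) (2,0)
Union (17 distinct): (0,1) (0,4) (1,1) (1,3) (2,0) (2,1) (2,2) (3,0) (3,2) (3,3) (3,4) (3,5) (4,0) (4,1) (4,2) (5,1) (5,3)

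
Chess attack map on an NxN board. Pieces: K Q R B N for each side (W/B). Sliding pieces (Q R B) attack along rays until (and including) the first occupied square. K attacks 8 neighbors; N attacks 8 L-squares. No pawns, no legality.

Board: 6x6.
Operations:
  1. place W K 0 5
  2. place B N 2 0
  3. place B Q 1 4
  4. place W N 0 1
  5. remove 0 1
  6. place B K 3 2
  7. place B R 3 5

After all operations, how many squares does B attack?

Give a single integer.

Answer: 25

Derivation:
Op 1: place WK@(0,5)
Op 2: place BN@(2,0)
Op 3: place BQ@(1,4)
Op 4: place WN@(0,1)
Op 5: remove (0,1)
Op 6: place BK@(3,2)
Op 7: place BR@(3,5)
Per-piece attacks for B:
  BQ@(1,4): attacks (1,5) (1,3) (1,2) (1,1) (1,0) (2,4) (3,4) (4,4) (5,4) (0,4) (2,5) (2,3) (3,2) (0,5) (0,3) [ray(1,-1) blocked at (3,2); ray(-1,1) blocked at (0,5)]
  BN@(2,0): attacks (3,2) (4,1) (1,2) (0,1)
  BK@(3,2): attacks (3,3) (3,1) (4,2) (2,2) (4,3) (4,1) (2,3) (2,1)
  BR@(3,5): attacks (3,4) (3,3) (3,2) (4,5) (5,5) (2,5) (1,5) (0,5) [ray(0,-1) blocked at (3,2); ray(-1,0) blocked at (0,5)]
Union (25 distinct): (0,1) (0,3) (0,4) (0,5) (1,0) (1,1) (1,2) (1,3) (1,5) (2,1) (2,2) (2,3) (2,4) (2,5) (3,1) (3,2) (3,3) (3,4) (4,1) (4,2) (4,3) (4,4) (4,5) (5,4) (5,5)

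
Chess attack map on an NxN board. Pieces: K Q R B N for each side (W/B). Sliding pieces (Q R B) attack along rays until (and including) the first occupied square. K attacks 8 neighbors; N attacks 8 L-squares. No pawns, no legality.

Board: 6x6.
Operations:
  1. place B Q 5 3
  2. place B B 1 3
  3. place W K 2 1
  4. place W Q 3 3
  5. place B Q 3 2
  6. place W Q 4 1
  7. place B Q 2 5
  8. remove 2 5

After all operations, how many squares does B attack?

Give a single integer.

Op 1: place BQ@(5,3)
Op 2: place BB@(1,3)
Op 3: place WK@(2,1)
Op 4: place WQ@(3,3)
Op 5: place BQ@(3,2)
Op 6: place WQ@(4,1)
Op 7: place BQ@(2,5)
Op 8: remove (2,5)
Per-piece attacks for B:
  BB@(1,3): attacks (2,4) (3,5) (2,2) (3,1) (4,0) (0,4) (0,2)
  BQ@(3,2): attacks (3,3) (3,1) (3,0) (4,2) (5,2) (2,2) (1,2) (0,2) (4,3) (5,4) (4,1) (2,3) (1,4) (0,5) (2,1) [ray(0,1) blocked at (3,3); ray(1,-1) blocked at (4,1); ray(-1,-1) blocked at (2,1)]
  BQ@(5,3): attacks (5,4) (5,5) (5,2) (5,1) (5,0) (4,3) (3,3) (4,4) (3,5) (4,2) (3,1) (2,0) [ray(-1,0) blocked at (3,3)]
Union (24 distinct): (0,2) (0,4) (0,5) (1,2) (1,4) (2,0) (2,1) (2,2) (2,3) (2,4) (3,0) (3,1) (3,3) (3,5) (4,0) (4,1) (4,2) (4,3) (4,4) (5,0) (5,1) (5,2) (5,4) (5,5)

Answer: 24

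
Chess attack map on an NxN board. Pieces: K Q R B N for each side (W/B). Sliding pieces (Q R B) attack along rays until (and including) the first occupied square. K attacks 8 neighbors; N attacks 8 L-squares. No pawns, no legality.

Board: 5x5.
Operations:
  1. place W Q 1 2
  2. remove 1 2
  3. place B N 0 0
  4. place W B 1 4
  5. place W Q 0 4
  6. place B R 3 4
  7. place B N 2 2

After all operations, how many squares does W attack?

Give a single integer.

Answer: 10

Derivation:
Op 1: place WQ@(1,2)
Op 2: remove (1,2)
Op 3: place BN@(0,0)
Op 4: place WB@(1,4)
Op 5: place WQ@(0,4)
Op 6: place BR@(3,4)
Op 7: place BN@(2,2)
Per-piece attacks for W:
  WQ@(0,4): attacks (0,3) (0,2) (0,1) (0,0) (1,4) (1,3) (2,2) [ray(0,-1) blocked at (0,0); ray(1,0) blocked at (1,4); ray(1,-1) blocked at (2,2)]
  WB@(1,4): attacks (2,3) (3,2) (4,1) (0,3)
Union (10 distinct): (0,0) (0,1) (0,2) (0,3) (1,3) (1,4) (2,2) (2,3) (3,2) (4,1)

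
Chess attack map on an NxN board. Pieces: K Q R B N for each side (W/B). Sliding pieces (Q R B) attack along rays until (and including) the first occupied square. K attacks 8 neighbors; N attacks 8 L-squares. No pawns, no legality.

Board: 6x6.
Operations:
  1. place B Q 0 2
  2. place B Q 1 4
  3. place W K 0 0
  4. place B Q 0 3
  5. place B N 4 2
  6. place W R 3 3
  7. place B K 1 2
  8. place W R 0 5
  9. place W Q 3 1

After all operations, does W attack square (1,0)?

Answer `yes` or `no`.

Op 1: place BQ@(0,2)
Op 2: place BQ@(1,4)
Op 3: place WK@(0,0)
Op 4: place BQ@(0,3)
Op 5: place BN@(4,2)
Op 6: place WR@(3,3)
Op 7: place BK@(1,2)
Op 8: place WR@(0,5)
Op 9: place WQ@(3,1)
Per-piece attacks for W:
  WK@(0,0): attacks (0,1) (1,0) (1,1)
  WR@(0,5): attacks (0,4) (0,3) (1,5) (2,5) (3,5) (4,5) (5,5) [ray(0,-1) blocked at (0,3)]
  WQ@(3,1): attacks (3,2) (3,3) (3,0) (4,1) (5,1) (2,1) (1,1) (0,1) (4,2) (4,0) (2,2) (1,3) (0,4) (2,0) [ray(0,1) blocked at (3,3); ray(1,1) blocked at (4,2)]
  WR@(3,3): attacks (3,4) (3,5) (3,2) (3,1) (4,3) (5,3) (2,3) (1,3) (0,3) [ray(0,-1) blocked at (3,1); ray(-1,0) blocked at (0,3)]
W attacks (1,0): yes

Answer: yes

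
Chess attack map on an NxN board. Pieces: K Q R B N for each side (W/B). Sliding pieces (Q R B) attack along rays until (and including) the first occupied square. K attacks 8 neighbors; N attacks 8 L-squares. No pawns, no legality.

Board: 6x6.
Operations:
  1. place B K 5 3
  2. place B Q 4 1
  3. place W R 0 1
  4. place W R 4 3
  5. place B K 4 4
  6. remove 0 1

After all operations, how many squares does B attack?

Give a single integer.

Op 1: place BK@(5,3)
Op 2: place BQ@(4,1)
Op 3: place WR@(0,1)
Op 4: place WR@(4,3)
Op 5: place BK@(4,4)
Op 6: remove (0,1)
Per-piece attacks for B:
  BQ@(4,1): attacks (4,2) (4,3) (4,0) (5,1) (3,1) (2,1) (1,1) (0,1) (5,2) (5,0) (3,2) (2,3) (1,4) (0,5) (3,0) [ray(0,1) blocked at (4,3)]
  BK@(4,4): attacks (4,5) (4,3) (5,4) (3,4) (5,5) (5,3) (3,5) (3,3)
  BK@(5,3): attacks (5,4) (5,2) (4,3) (4,4) (4,2)
Union (23 distinct): (0,1) (0,5) (1,1) (1,4) (2,1) (2,3) (3,0) (3,1) (3,2) (3,3) (3,4) (3,5) (4,0) (4,2) (4,3) (4,4) (4,5) (5,0) (5,1) (5,2) (5,3) (5,4) (5,5)

Answer: 23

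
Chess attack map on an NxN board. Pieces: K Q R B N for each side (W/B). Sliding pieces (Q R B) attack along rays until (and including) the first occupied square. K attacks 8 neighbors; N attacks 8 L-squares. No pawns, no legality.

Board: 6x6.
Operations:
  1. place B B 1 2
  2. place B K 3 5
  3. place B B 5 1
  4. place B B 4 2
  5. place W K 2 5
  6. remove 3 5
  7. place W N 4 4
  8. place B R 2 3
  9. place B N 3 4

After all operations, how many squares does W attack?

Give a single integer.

Answer: 9

Derivation:
Op 1: place BB@(1,2)
Op 2: place BK@(3,5)
Op 3: place BB@(5,1)
Op 4: place BB@(4,2)
Op 5: place WK@(2,5)
Op 6: remove (3,5)
Op 7: place WN@(4,4)
Op 8: place BR@(2,3)
Op 9: place BN@(3,4)
Per-piece attacks for W:
  WK@(2,5): attacks (2,4) (3,5) (1,5) (3,4) (1,4)
  WN@(4,4): attacks (2,5) (5,2) (3,2) (2,3)
Union (9 distinct): (1,4) (1,5) (2,3) (2,4) (2,5) (3,2) (3,4) (3,5) (5,2)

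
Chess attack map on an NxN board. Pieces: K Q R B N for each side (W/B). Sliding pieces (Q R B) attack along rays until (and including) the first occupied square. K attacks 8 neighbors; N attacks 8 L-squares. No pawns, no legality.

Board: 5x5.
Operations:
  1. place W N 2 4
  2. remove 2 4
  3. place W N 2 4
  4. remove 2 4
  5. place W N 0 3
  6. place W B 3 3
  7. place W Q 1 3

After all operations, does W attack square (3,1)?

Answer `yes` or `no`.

Op 1: place WN@(2,4)
Op 2: remove (2,4)
Op 3: place WN@(2,4)
Op 4: remove (2,4)
Op 5: place WN@(0,3)
Op 6: place WB@(3,3)
Op 7: place WQ@(1,3)
Per-piece attacks for W:
  WN@(0,3): attacks (2,4) (1,1) (2,2)
  WQ@(1,3): attacks (1,4) (1,2) (1,1) (1,0) (2,3) (3,3) (0,3) (2,4) (2,2) (3,1) (4,0) (0,4) (0,2) [ray(1,0) blocked at (3,3); ray(-1,0) blocked at (0,3)]
  WB@(3,3): attacks (4,4) (4,2) (2,4) (2,2) (1,1) (0,0)
W attacks (3,1): yes

Answer: yes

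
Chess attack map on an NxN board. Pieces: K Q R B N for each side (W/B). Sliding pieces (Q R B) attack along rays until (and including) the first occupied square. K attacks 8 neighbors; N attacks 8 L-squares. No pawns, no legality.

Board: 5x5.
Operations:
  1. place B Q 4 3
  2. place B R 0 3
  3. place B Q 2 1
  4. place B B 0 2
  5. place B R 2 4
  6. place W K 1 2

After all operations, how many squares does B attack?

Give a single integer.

Answer: 24

Derivation:
Op 1: place BQ@(4,3)
Op 2: place BR@(0,3)
Op 3: place BQ@(2,1)
Op 4: place BB@(0,2)
Op 5: place BR@(2,4)
Op 6: place WK@(1,2)
Per-piece attacks for B:
  BB@(0,2): attacks (1,3) (2,4) (1,1) (2,0) [ray(1,1) blocked at (2,4)]
  BR@(0,3): attacks (0,4) (0,2) (1,3) (2,3) (3,3) (4,3) [ray(0,-1) blocked at (0,2); ray(1,0) blocked at (4,3)]
  BQ@(2,1): attacks (2,2) (2,3) (2,4) (2,0) (3,1) (4,1) (1,1) (0,1) (3,2) (4,3) (3,0) (1,2) (1,0) [ray(0,1) blocked at (2,4); ray(1,1) blocked at (4,3); ray(-1,1) blocked at (1,2)]
  BR@(2,4): attacks (2,3) (2,2) (2,1) (3,4) (4,4) (1,4) (0,4) [ray(0,-1) blocked at (2,1)]
  BQ@(4,3): attacks (4,4) (4,2) (4,1) (4,0) (3,3) (2,3) (1,3) (0,3) (3,4) (3,2) (2,1) [ray(-1,0) blocked at (0,3); ray(-1,-1) blocked at (2,1)]
Union (24 distinct): (0,1) (0,2) (0,3) (0,4) (1,0) (1,1) (1,2) (1,3) (1,4) (2,0) (2,1) (2,2) (2,3) (2,4) (3,0) (3,1) (3,2) (3,3) (3,4) (4,0) (4,1) (4,2) (4,3) (4,4)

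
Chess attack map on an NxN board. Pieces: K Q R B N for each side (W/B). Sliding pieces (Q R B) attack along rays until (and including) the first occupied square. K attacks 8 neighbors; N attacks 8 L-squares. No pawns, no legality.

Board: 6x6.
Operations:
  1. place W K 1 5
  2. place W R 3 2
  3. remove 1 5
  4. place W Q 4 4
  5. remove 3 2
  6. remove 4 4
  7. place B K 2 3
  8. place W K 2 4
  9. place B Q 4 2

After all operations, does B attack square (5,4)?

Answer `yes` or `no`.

Answer: no

Derivation:
Op 1: place WK@(1,5)
Op 2: place WR@(3,2)
Op 3: remove (1,5)
Op 4: place WQ@(4,4)
Op 5: remove (3,2)
Op 6: remove (4,4)
Op 7: place BK@(2,3)
Op 8: place WK@(2,4)
Op 9: place BQ@(4,2)
Per-piece attacks for B:
  BK@(2,3): attacks (2,4) (2,2) (3,3) (1,3) (3,4) (3,2) (1,4) (1,2)
  BQ@(4,2): attacks (4,3) (4,4) (4,5) (4,1) (4,0) (5,2) (3,2) (2,2) (1,2) (0,2) (5,3) (5,1) (3,3) (2,4) (3,1) (2,0) [ray(-1,1) blocked at (2,4)]
B attacks (5,4): no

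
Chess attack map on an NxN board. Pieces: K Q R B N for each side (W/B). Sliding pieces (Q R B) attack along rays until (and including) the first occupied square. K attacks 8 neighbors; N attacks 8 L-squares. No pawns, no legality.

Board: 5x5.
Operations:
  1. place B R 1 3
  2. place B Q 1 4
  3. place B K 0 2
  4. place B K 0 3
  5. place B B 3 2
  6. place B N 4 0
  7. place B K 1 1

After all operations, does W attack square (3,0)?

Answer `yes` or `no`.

Answer: no

Derivation:
Op 1: place BR@(1,3)
Op 2: place BQ@(1,4)
Op 3: place BK@(0,2)
Op 4: place BK@(0,3)
Op 5: place BB@(3,2)
Op 6: place BN@(4,0)
Op 7: place BK@(1,1)
Per-piece attacks for W:
W attacks (3,0): no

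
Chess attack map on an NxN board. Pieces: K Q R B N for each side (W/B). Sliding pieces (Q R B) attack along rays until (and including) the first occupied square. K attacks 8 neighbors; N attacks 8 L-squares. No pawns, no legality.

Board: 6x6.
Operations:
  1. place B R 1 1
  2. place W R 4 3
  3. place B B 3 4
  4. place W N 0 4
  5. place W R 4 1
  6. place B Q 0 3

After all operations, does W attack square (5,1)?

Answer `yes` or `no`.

Answer: yes

Derivation:
Op 1: place BR@(1,1)
Op 2: place WR@(4,3)
Op 3: place BB@(3,4)
Op 4: place WN@(0,4)
Op 5: place WR@(4,1)
Op 6: place BQ@(0,3)
Per-piece attacks for W:
  WN@(0,4): attacks (2,5) (1,2) (2,3)
  WR@(4,1): attacks (4,2) (4,3) (4,0) (5,1) (3,1) (2,1) (1,1) [ray(0,1) blocked at (4,3); ray(-1,0) blocked at (1,1)]
  WR@(4,3): attacks (4,4) (4,5) (4,2) (4,1) (5,3) (3,3) (2,3) (1,3) (0,3) [ray(0,-1) blocked at (4,1); ray(-1,0) blocked at (0,3)]
W attacks (5,1): yes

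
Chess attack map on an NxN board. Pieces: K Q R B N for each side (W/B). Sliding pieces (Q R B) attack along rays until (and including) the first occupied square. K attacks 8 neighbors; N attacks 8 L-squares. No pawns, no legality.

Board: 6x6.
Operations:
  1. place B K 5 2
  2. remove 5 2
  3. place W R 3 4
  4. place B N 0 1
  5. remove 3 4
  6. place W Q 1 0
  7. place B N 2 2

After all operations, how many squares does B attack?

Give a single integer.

Op 1: place BK@(5,2)
Op 2: remove (5,2)
Op 3: place WR@(3,4)
Op 4: place BN@(0,1)
Op 5: remove (3,4)
Op 6: place WQ@(1,0)
Op 7: place BN@(2,2)
Per-piece attacks for B:
  BN@(0,1): attacks (1,3) (2,2) (2,0)
  BN@(2,2): attacks (3,4) (4,3) (1,4) (0,3) (3,0) (4,1) (1,0) (0,1)
Union (11 distinct): (0,1) (0,3) (1,0) (1,3) (1,4) (2,0) (2,2) (3,0) (3,4) (4,1) (4,3)

Answer: 11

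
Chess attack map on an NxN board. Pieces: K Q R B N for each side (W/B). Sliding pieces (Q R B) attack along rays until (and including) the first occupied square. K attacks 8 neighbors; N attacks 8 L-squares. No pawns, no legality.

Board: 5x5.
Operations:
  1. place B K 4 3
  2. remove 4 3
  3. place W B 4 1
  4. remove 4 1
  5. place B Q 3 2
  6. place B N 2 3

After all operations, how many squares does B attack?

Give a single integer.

Answer: 16

Derivation:
Op 1: place BK@(4,3)
Op 2: remove (4,3)
Op 3: place WB@(4,1)
Op 4: remove (4,1)
Op 5: place BQ@(3,2)
Op 6: place BN@(2,3)
Per-piece attacks for B:
  BN@(2,3): attacks (4,4) (0,4) (3,1) (4,2) (1,1) (0,2)
  BQ@(3,2): attacks (3,3) (3,4) (3,1) (3,0) (4,2) (2,2) (1,2) (0,2) (4,3) (4,1) (2,3) (2,1) (1,0) [ray(-1,1) blocked at (2,3)]
Union (16 distinct): (0,2) (0,4) (1,0) (1,1) (1,2) (2,1) (2,2) (2,3) (3,0) (3,1) (3,3) (3,4) (4,1) (4,2) (4,3) (4,4)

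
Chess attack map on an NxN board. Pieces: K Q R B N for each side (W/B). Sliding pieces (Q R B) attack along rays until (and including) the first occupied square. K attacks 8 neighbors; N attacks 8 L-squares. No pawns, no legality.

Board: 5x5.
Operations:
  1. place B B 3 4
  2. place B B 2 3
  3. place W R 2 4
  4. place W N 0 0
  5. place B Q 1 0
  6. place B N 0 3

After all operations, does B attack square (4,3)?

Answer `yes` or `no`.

Answer: yes

Derivation:
Op 1: place BB@(3,4)
Op 2: place BB@(2,3)
Op 3: place WR@(2,4)
Op 4: place WN@(0,0)
Op 5: place BQ@(1,0)
Op 6: place BN@(0,3)
Per-piece attacks for B:
  BN@(0,3): attacks (2,4) (1,1) (2,2)
  BQ@(1,0): attacks (1,1) (1,2) (1,3) (1,4) (2,0) (3,0) (4,0) (0,0) (2,1) (3,2) (4,3) (0,1) [ray(-1,0) blocked at (0,0)]
  BB@(2,3): attacks (3,4) (3,2) (4,1) (1,4) (1,2) (0,1) [ray(1,1) blocked at (3,4)]
  BB@(3,4): attacks (4,3) (2,3) [ray(-1,-1) blocked at (2,3)]
B attacks (4,3): yes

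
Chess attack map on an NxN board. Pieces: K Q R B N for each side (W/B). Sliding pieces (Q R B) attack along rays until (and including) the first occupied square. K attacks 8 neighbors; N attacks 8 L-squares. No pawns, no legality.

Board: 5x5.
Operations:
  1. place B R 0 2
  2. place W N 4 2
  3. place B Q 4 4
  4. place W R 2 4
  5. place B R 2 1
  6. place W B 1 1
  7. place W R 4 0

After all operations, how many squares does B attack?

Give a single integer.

Answer: 17

Derivation:
Op 1: place BR@(0,2)
Op 2: place WN@(4,2)
Op 3: place BQ@(4,4)
Op 4: place WR@(2,4)
Op 5: place BR@(2,1)
Op 6: place WB@(1,1)
Op 7: place WR@(4,0)
Per-piece attacks for B:
  BR@(0,2): attacks (0,3) (0,4) (0,1) (0,0) (1,2) (2,2) (3,2) (4,2) [ray(1,0) blocked at (4,2)]
  BR@(2,1): attacks (2,2) (2,3) (2,4) (2,0) (3,1) (4,1) (1,1) [ray(0,1) blocked at (2,4); ray(-1,0) blocked at (1,1)]
  BQ@(4,4): attacks (4,3) (4,2) (3,4) (2,4) (3,3) (2,2) (1,1) [ray(0,-1) blocked at (4,2); ray(-1,0) blocked at (2,4); ray(-1,-1) blocked at (1,1)]
Union (17 distinct): (0,0) (0,1) (0,3) (0,4) (1,1) (1,2) (2,0) (2,2) (2,3) (2,4) (3,1) (3,2) (3,3) (3,4) (4,1) (4,2) (4,3)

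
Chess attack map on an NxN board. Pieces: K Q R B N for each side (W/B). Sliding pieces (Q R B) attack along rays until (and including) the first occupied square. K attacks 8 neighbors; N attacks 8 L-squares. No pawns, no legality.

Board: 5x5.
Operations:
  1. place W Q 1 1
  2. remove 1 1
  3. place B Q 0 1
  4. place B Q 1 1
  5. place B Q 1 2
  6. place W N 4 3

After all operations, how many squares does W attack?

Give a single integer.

Op 1: place WQ@(1,1)
Op 2: remove (1,1)
Op 3: place BQ@(0,1)
Op 4: place BQ@(1,1)
Op 5: place BQ@(1,2)
Op 6: place WN@(4,3)
Per-piece attacks for W:
  WN@(4,3): attacks (2,4) (3,1) (2,2)
Union (3 distinct): (2,2) (2,4) (3,1)

Answer: 3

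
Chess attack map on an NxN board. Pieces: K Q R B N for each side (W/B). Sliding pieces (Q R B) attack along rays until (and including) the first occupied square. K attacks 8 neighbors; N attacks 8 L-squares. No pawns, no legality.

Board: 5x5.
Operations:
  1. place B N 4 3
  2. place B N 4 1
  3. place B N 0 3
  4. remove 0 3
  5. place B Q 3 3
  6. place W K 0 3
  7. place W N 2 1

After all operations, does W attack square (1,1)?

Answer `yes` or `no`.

Answer: no

Derivation:
Op 1: place BN@(4,3)
Op 2: place BN@(4,1)
Op 3: place BN@(0,3)
Op 4: remove (0,3)
Op 5: place BQ@(3,3)
Op 6: place WK@(0,3)
Op 7: place WN@(2,1)
Per-piece attacks for W:
  WK@(0,3): attacks (0,4) (0,2) (1,3) (1,4) (1,2)
  WN@(2,1): attacks (3,3) (4,2) (1,3) (0,2) (4,0) (0,0)
W attacks (1,1): no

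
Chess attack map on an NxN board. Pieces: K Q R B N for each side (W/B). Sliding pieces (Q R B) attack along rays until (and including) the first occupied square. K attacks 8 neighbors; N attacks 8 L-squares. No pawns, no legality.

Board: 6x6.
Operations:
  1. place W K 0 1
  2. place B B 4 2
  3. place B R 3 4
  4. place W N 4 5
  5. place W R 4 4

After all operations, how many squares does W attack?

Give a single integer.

Op 1: place WK@(0,1)
Op 2: place BB@(4,2)
Op 3: place BR@(3,4)
Op 4: place WN@(4,5)
Op 5: place WR@(4,4)
Per-piece attacks for W:
  WK@(0,1): attacks (0,2) (0,0) (1,1) (1,2) (1,0)
  WR@(4,4): attacks (4,5) (4,3) (4,2) (5,4) (3,4) [ray(0,1) blocked at (4,5); ray(0,-1) blocked at (4,2); ray(-1,0) blocked at (3,4)]
  WN@(4,5): attacks (5,3) (3,3) (2,4)
Union (13 distinct): (0,0) (0,2) (1,0) (1,1) (1,2) (2,4) (3,3) (3,4) (4,2) (4,3) (4,5) (5,3) (5,4)

Answer: 13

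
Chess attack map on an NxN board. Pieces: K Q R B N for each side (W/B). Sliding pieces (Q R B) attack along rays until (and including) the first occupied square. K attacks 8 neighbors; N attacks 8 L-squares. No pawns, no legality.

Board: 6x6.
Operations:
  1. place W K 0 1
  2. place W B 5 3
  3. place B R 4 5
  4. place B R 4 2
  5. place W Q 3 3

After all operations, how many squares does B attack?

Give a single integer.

Op 1: place WK@(0,1)
Op 2: place WB@(5,3)
Op 3: place BR@(4,5)
Op 4: place BR@(4,2)
Op 5: place WQ@(3,3)
Per-piece attacks for B:
  BR@(4,2): attacks (4,3) (4,4) (4,5) (4,1) (4,0) (5,2) (3,2) (2,2) (1,2) (0,2) [ray(0,1) blocked at (4,5)]
  BR@(4,5): attacks (4,4) (4,3) (4,2) (5,5) (3,5) (2,5) (1,5) (0,5) [ray(0,-1) blocked at (4,2)]
Union (16 distinct): (0,2) (0,5) (1,2) (1,5) (2,2) (2,5) (3,2) (3,5) (4,0) (4,1) (4,2) (4,3) (4,4) (4,5) (5,2) (5,5)

Answer: 16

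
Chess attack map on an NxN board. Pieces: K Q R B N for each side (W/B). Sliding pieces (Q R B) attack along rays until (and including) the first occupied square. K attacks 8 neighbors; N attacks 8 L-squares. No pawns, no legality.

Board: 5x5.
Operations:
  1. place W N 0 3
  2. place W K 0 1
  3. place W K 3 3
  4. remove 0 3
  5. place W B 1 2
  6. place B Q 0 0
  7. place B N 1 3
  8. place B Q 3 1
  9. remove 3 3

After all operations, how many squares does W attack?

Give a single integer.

Answer: 11

Derivation:
Op 1: place WN@(0,3)
Op 2: place WK@(0,1)
Op 3: place WK@(3,3)
Op 4: remove (0,3)
Op 5: place WB@(1,2)
Op 6: place BQ@(0,0)
Op 7: place BN@(1,3)
Op 8: place BQ@(3,1)
Op 9: remove (3,3)
Per-piece attacks for W:
  WK@(0,1): attacks (0,2) (0,0) (1,1) (1,2) (1,0)
  WB@(1,2): attacks (2,3) (3,4) (2,1) (3,0) (0,3) (0,1) [ray(-1,-1) blocked at (0,1)]
Union (11 distinct): (0,0) (0,1) (0,2) (0,3) (1,0) (1,1) (1,2) (2,1) (2,3) (3,0) (3,4)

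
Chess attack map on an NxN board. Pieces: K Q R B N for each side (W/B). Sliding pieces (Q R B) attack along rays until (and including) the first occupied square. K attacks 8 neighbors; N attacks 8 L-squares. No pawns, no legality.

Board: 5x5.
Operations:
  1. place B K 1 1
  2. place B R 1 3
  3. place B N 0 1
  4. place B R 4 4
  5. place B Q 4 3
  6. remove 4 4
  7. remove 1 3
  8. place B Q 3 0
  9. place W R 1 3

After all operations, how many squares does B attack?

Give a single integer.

Answer: 19

Derivation:
Op 1: place BK@(1,1)
Op 2: place BR@(1,3)
Op 3: place BN@(0,1)
Op 4: place BR@(4,4)
Op 5: place BQ@(4,3)
Op 6: remove (4,4)
Op 7: remove (1,3)
Op 8: place BQ@(3,0)
Op 9: place WR@(1,3)
Per-piece attacks for B:
  BN@(0,1): attacks (1,3) (2,2) (2,0)
  BK@(1,1): attacks (1,2) (1,0) (2,1) (0,1) (2,2) (2,0) (0,2) (0,0)
  BQ@(3,0): attacks (3,1) (3,2) (3,3) (3,4) (4,0) (2,0) (1,0) (0,0) (4,1) (2,1) (1,2) (0,3)
  BQ@(4,3): attacks (4,4) (4,2) (4,1) (4,0) (3,3) (2,3) (1,3) (3,4) (3,2) (2,1) (1,0) [ray(-1,0) blocked at (1,3)]
Union (19 distinct): (0,0) (0,1) (0,2) (0,3) (1,0) (1,2) (1,3) (2,0) (2,1) (2,2) (2,3) (3,1) (3,2) (3,3) (3,4) (4,0) (4,1) (4,2) (4,4)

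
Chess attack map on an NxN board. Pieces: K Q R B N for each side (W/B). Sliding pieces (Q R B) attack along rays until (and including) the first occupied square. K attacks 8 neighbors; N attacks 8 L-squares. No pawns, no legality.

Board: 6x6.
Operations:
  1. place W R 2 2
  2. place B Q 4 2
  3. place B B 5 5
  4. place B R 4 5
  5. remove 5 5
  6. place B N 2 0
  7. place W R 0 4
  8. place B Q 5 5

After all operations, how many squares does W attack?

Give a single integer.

Answer: 17

Derivation:
Op 1: place WR@(2,2)
Op 2: place BQ@(4,2)
Op 3: place BB@(5,5)
Op 4: place BR@(4,5)
Op 5: remove (5,5)
Op 6: place BN@(2,0)
Op 7: place WR@(0,4)
Op 8: place BQ@(5,5)
Per-piece attacks for W:
  WR@(0,4): attacks (0,5) (0,3) (0,2) (0,1) (0,0) (1,4) (2,4) (3,4) (4,4) (5,4)
  WR@(2,2): attacks (2,3) (2,4) (2,5) (2,1) (2,0) (3,2) (4,2) (1,2) (0,2) [ray(0,-1) blocked at (2,0); ray(1,0) blocked at (4,2)]
Union (17 distinct): (0,0) (0,1) (0,2) (0,3) (0,5) (1,2) (1,4) (2,0) (2,1) (2,3) (2,4) (2,5) (3,2) (3,4) (4,2) (4,4) (5,4)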